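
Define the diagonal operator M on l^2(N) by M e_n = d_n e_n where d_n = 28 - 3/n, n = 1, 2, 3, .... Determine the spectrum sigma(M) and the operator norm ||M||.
sigma(M) = {28 - 3/n : n ≥ 1} ∪ {28}; ||M|| = 28

A bounded diagonal operator on l^2 with diagonal entries d_n has spectrum equal to the closure of {d_n : n ≥ 1}: every d_n is an eigenvalue (with eigenvector e_n), so {d_n} ⊂ sigma(M); the spectrum is closed, so its closure is too; and for lambda not in the closure, (M - lambda I) has bounded inverse (the diagonal entries 1/(d_n - lambda) are bounded). For our sequence d_n = 28 - 3/n, n = 1, 2, 3, ...:
  - {d_n} = {28 - 3/n : n ≥ 1}; the only limit point is 28
  - closure = {28 - 3/n : n ≥ 1} ∪ {28}
For the norm: a diagonal operator has ||M|| = sup_n |d_n|. Here d_n = 28 - 3/n increases monotonically from d_1 = 25 toward 28, with all terms in [25, 28); so sup_n |d_n| = 28 (the supremum is the limit, not attained). So ||M|| = 28.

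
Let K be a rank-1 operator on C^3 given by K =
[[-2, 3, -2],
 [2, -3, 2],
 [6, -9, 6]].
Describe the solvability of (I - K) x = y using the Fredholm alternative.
(I - K) is singular (det(I - K) = 0, i.e. 1 ∈ sigma(K)). (I - K) x = y is solvable iff y ⊥ ker((I - K)^*) = span{(-2, 3, -2)}, i.e. iff -2y_1 + 3y_2 - 2y_3 = 0. When solvable, the solutions are x = y + c·(1, -1, -3), c arbitrary (ker(I - K) = span{(1, -1, -3)}, dimension 1).

K has rank 1, so it is an outer product K = u v^T: every row of K is a multiple of one row vector. Reading off the entries, u = (1, -1, -3) and v = (-2, 3, -2) (row i of K equals u_i·v^T). A rank-one matrix u v^T satisfies K u = u (v·u) and kills the (2)-dimensional subspace v^⊥, so its characteristic polynomial is lambda^2 (lambda - v·u) with v·u = tr K = 1. Hence the eigenvalues of I - K are 1 (multiplicity 2) and 1 - (1) = 0, so det(I - K) = 0. (Direct check: I - K =
[[3, -3, 2],
 [-2, 4, -2],
 [-6, 9, -5]]
has determinant 0.) So 1 is an eigenvalue of K and (I - K) is not invertible. The finite-dimensional Fredholm alternative says: either (I - K) is invertible, or ker(I - K) ≠ {0} and then range(I - K) = ker((I - K)^*)^⊥, with dim ker(I - K) = dim ker((I - K)^*). We are in the second case, so we need both kernels. Kernel of I - K: (I - K) u = u - u (v·u) = u - u = 0, so ker(I - K) = span{u} = span{(1, -1, -3)} (it is exactly 1-dimensional because rank(I - K) = 2). Kernel of the adjoint: K is real, so (I - K)^* = I - K^T = I - v u^T, and (I - v u^T) v = v - v (u·v) = 0; hence ker((I - K)^*) = span{v} = span{(-2, 3, -2)}. Therefore (I - K) x = y is solvable iff <y, v> = 0, i.e. iff -2y_1 + 3y_2 - 2y_3 = 0. When this holds, K y = u (v·y) = 0, so (I - K) y = y and x = y is a particular solution; the full solution set is the line x = y + c·u = y + c·(1, -1, -3), c ∈ C.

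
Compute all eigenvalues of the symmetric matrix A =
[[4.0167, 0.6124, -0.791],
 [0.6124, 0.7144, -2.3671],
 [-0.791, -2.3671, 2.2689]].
sigma(A) ≈ {-1, 3, 5}

A is real symmetric, so its spectrum consists of real eigenvalues. Expanding the characteristic polynomial of the displayed matrix gives
  det(λ I - A) = p(λ) = λ^3 + (-7)λ^2 + (7)λ + (15).
Solving p(λ) = 0 yields eigenvalues ≈ -1, 3, 5. (A is shown rounded to 4 decimals, so these recover the underlying integer eigenvalues to within that precision.)
Verification: the trace of A = 7 equals the sum of eigenvalues 7, and det(A) ≈ -15.0002 matches the eigenvalue product -15.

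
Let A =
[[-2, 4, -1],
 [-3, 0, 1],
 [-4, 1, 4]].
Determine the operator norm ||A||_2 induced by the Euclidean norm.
||A||_2 ≈ 6.701 (= sqrt(largest eigenvalue of A^T A))

||A||_2 = sigma_max(A) = sqrt(lambda_max(A^T A)). Form the symmetric matrix M = A^T A =
[[29, -12, -17],
 [-12, 17, 0],
 [-17, 0, 18]].
Its characteristic polynomial (trace, sum of principal 2x2 minors, determinant of M give the coefficients) is
  p(λ) = det(λ I - M) = λ^3 - 64λ^2 + 888λ - 1369.
No integer candidate from the rational root theorem (±divisors of 1369) is a root, so the roots are irrational. The cubic discriminant is Δ = 343319189 > 0, so there are three distinct real roots. p(1) = -544 and p(2) = 159 have opposite signs, so a root lies in (1, 2); Newton's method refines it to λ ≈ 1.7584. p(17) = 144 and p(18) = -289 have opposite signs, so a root lies in (17, 18); Newton's method refines it to λ ≈ 17.3386. p(44) = -1017 and p(45) = 116 have opposite signs, so a root lies in (44, 45); Newton's method refines it to λ ≈ 44.903. Check (Vieta): the three roots sum to 64, matching tr M = 64.
So the eigenvalues of A^T A are ≈ 1.7584, 17.3386, 44.903 (all ≥ 0, as they must be for A^T A). The largest is λ_max ≈ 44.903, hence ||A||_2 = sqrt(λ_max) ≈ 6.701.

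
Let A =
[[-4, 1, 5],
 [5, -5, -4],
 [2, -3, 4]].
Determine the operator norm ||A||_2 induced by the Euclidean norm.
||A||_2 ≈ 10.0305 (= sqrt(largest eigenvalue of A^T A))

||A||_2 = sigma_max(A) = sqrt(lambda_max(A^T A)). Form the symmetric matrix M = A^T A =
[[45, -35, -32],
 [-35, 35, 13],
 [-32, 13, 57]].
Its characteristic polynomial (trace, sum of principal 2x2 minors, determinant of M give the coefficients) is
  p(λ) = det(λ I - M) = λ^3 - 137λ^2 + 3717λ - 5625.
No integer candidate from the rational root theorem (±divisors of 5625) is a root, so the roots are irrational. The cubic discriminant is Δ = 46746260064 > 0, so there are three distinct real roots. p(1) = -2044 and p(2) = 1269 have opposite signs, so a root lies in (1, 2); Newton's method refines it to λ ≈ 1.6074. p(34) = 1685 and p(35) = -480 have opposite signs, so a root lies in (34, 35); Newton's method refines it to λ ≈ 34.7809. p(100) = -3925 and p(101) = 2556 have opposite signs, so a root lies in (100, 101); Newton's method refines it to λ ≈ 100.6116. Check (Vieta): the three roots sum to 137, matching tr M = 137.
So the eigenvalues of A^T A are ≈ 1.6074, 34.7809, 100.6116 (all ≥ 0, as they must be for A^T A). The largest is λ_max ≈ 100.6116, hence ||A||_2 = sqrt(λ_max) ≈ 10.0305.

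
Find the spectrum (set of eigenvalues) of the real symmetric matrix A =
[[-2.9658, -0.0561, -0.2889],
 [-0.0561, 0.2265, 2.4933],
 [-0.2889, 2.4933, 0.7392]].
sigma(A) ≈ {-3, -2, 3}

A is real symmetric, so its spectrum consists of real eigenvalues. Expanding the characteristic polynomial of the displayed matrix gives
  det(λ I - A) = p(λ) = λ^3 + (2)λ^2 + (-9)λ + (-18).
Solving p(λ) = 0 yields eigenvalues ≈ -3, -2, 3. (A is shown rounded to 4 decimals, so these recover the underlying integer eigenvalues to within that precision.)
Verification: the trace of A = -2 equals the sum of eigenvalues -2, and det(A) ≈ 18.0001 matches the eigenvalue product 18.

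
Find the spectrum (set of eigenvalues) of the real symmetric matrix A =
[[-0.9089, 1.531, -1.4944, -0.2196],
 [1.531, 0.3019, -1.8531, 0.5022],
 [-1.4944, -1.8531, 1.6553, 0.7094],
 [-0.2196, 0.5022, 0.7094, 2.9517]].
sigma(A) ≈ {-2, -1, 3, 4}

A is real symmetric, so its spectrum consists of real eigenvalues. Expanding the characteristic polynomial of the displayed matrix gives
  det(λ I - A) = p(λ) = λ^4 + (-4)λ^3 + (-7)λ^2 + (22)λ + (24).
Solving p(λ) = 0 yields eigenvalues ≈ -2, -1, 3, 4. (A is shown rounded to 4 decimals, so these recover the underlying integer eigenvalues to within that precision.)
Verification: the trace of A = 4 equals the sum of eigenvalues 4, and det(A) ≈ 23.9990 matches the eigenvalue product 24.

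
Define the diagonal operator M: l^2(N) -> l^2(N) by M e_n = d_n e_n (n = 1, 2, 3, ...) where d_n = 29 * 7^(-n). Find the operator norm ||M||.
||M|| = 29/7 (attained at n = 1)

For M diagonal, ||M|| = sup_n |d_n|. The sequence d_n = 29 * 7^(-n) is positive and strictly decreasing (ratio 7^(-1) < 1), so the supremum is d_1 = 29/7. Hence ||M|| = 29/7.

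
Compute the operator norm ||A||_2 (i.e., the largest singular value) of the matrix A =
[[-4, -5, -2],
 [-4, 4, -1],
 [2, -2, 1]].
||A||_2 ≈ 6.7681 (= sqrt(largest eigenvalue of A^T A))

||A||_2 = sigma_max(A) = sqrt(lambda_max(A^T A)). Form the symmetric matrix M = A^T A =
[[36, 0, 14],
 [0, 45, 4],
 [14, 4, 6]].
Its characteristic polynomial (trace, sum of principal 2x2 minors, determinant of M give the coefficients) is
  p(λ) = det(λ I - M) = λ^3 - 87λ^2 + 1894λ - 324.
No integer candidate from the rational root theorem (±divisors of 324) is a root, so the roots are irrational. The cubic discriminant is Δ = 79620404 > 0, so there are three distinct real roots. p(0) = -324 and p(1) = 1484 have opposite signs, so a root lies in (0, 1); Newton's method refines it to λ ≈ 0.1724. p(41) = 4 and p(42) = -156 have opposite signs, so a root lies in (41, 42); Newton's method refines it to λ ≈ 41.0204. p(45) = -144 and p(46) = 44 have opposite signs, so a root lies in (45, 46); Newton's method refines it to λ ≈ 45.8072. Check (Vieta): the three roots sum to 87, matching tr M = 87.
So the eigenvalues of A^T A are ≈ 0.1724, 41.0204, 45.8072 (all ≥ 0, as they must be for A^T A). The largest is λ_max ≈ 45.8072, hence ||A||_2 = sqrt(λ_max) ≈ 6.7681.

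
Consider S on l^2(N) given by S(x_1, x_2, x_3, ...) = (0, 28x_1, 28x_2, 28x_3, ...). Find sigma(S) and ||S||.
sigma(S) = closed disk {z in C : |z| ≤ 28}; ||S|| = 28

Note S = 28·U where U is the unit right shift (U x)_k = x_{k-1} (with x_0 := 0); so ||S|| = 28||U|| and sigma(S) = 28·sigma(U). ||S x||^2 = sum_{k≥1} |28x_k|^2 = 784||x||^2, so ||S|| = 28 and sigma(S) ⊂ {|z| ≤ 28}. For any |lambda| < 28, the equation (S - lambda I) x = 0 forces x_1 = 0, then 28x_k = lambda x_{k+1} ⇒ x = 0, so S has no eigenvalues. But (S - lambda I) is not surjective for |lambda| < 28: solving (S - lambda I) x = e_1 would require x_n proportional to (lambda/28)^(-n), which is not in l^2. So every |lambda| < 28 lies in the residual spectrum. The boundary |lambda| = 28 is in the approximate point spectrum (the spectrum is closed). Hence sigma(S) is the closed disk of radius 28.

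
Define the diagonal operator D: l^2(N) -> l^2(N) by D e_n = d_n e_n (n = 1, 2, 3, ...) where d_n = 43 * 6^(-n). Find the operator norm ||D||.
||D|| = 43/6 (attained at n = 1)

For D diagonal, ||D|| = sup_n |d_n|. The sequence d_n = 43 * 6^(-n) is positive and strictly decreasing (ratio 6^(-1) < 1), so the supremum is d_1 = 43/6. Hence ||D|| = 43/6.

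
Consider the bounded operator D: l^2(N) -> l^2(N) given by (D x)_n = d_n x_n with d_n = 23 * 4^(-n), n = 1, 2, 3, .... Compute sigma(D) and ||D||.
sigma(D) = {23 * 4^(-n) : n ≥ 1} ∪ {0}; ||D|| = 23/4

A bounded diagonal operator on l^2 with diagonal entries d_n has spectrum equal to the closure of {d_n : n ≥ 1}: every d_n is an eigenvalue (with eigenvector e_n), so {d_n} ⊂ sigma(D); the spectrum is closed, so its closure is too; and for lambda not in the closure, (D - lambda I) has bounded inverse (the diagonal entries 1/(d_n - lambda) are bounded). For our sequence d_n = 23 * 4^(-n), n = 1, 2, 3, ...:
  - {d_n} = {23 * 4^(-n) : n ≥ 1}; the only limit point is 0
  - closure = {23 * 4^(-n) : n ≥ 1} ∪ {0}
For the norm: a diagonal operator has ||D|| = sup_n |d_n|. Here d_n = 23 * 4^(-n) is positive and decreasing, so sup_n |d_n| = d_1 = 23/4. So ||D|| = 23/4.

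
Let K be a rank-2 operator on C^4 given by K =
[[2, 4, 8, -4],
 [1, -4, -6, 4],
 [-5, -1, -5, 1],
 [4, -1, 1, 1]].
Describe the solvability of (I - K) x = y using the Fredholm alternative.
(I - K) is invertible (det(I - K) = 51 ≠ 0), so for every y in C^4 the equation (I - K) x = y has a unique solution.

K has rank 2 and factors as K = U V^T = u1 v1^T + u2 v2^T with u1 = (-2, 3, -1, 2), v1 = (1, -1, -1, 1), u2 = (-2, 1, 2, -1), v2 = (-2, -1, -3, 1) (multiplying out reproduces the displayed K). The nonzero eigenvalues of U V^T coincide with those of the 2 x 2 matrix G = V^T U = [[v1·u1, v1·u2], [v2·u1, v2·u2]] = [[-2, -6], [6, -4]], and by the Sylvester determinant identity det(I_4 - U V^T) = det(I_2 - V^T U) = det([[3, 6], [-6, 5]]) = (3)(5) - (6)(-6) = 51. (Direct check: I - K =
[[-1, -4, -8, 4],
 [-1, 5, 6, -4],
 [5, 1, 6, -1],
 [-4, 1, -1, 0]]
has determinant 51.) The finite-dimensional Fredholm alternative says: either (I - K) is invertible, or ker(I - K) ≠ {0} and then range(I - K) = ker((I - K)^*)^⊥, with dim ker(I - K) = dim ker((I - K)^*). Since det(I - K) ≠ 0, 1 is not an eigenvalue of K and ker(I - K) = {0}, so we are in the first case: for every y there is a unique x = (I - K)^(-1) y. (Explicitly, by the Woodbury identity, (I - U V^T)^(-1) = I + U (I_2 - G)^(-1) V^T.)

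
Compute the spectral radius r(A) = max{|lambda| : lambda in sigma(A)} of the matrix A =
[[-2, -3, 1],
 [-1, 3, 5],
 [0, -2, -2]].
r(A) = (1 + sqrt(5))/2 ≈ 1.618

The eigenvalues of A are the roots of its characteristic polynomial. With M = A (coefficients from the trace, the sum of principal 2x2 minors, and det A):
  p(λ) = det(λ I - M) = λ^3 + λ^2 - λ.
The constant term is 0, so λ = 0 is a root. Dividing out λ leaves p(λ) = λ(λ^2 + λ - 1). For λ^2 + λ - 1 the discriminant is 5. It is nonnegative but not a perfect square, so the roots are real and irrational: λ = (-1 ± sqrt(5))/2 ≈ 0.618, -1.618.
Thus the eigenvalues (to 4 decimals) are 0.618 (modulus 0.618); -1.618 (modulus 1.618); 0 (modulus 0). The spectral radius is the largest modulus: r(A) = (1 + sqrt(5))/2 ≈ 1.618. (Cross-check: r(A) ≤ ||A||_2 ≈ 6.5469; equality holds whenever A is normal, though it can also hold for some non-normal A.)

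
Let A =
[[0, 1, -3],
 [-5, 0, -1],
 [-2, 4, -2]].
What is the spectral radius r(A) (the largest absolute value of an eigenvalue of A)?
r(A) ≈ 4.1972

The eigenvalues of A are the roots of its characteristic polynomial. With M = A (coefficients from the trace, the sum of principal 2x2 minors, and det A):
  p(λ) = det(λ I - M) = λ^3 + 2λ^2 + 3λ - 52.
No integer candidate from the rational root theorem (±divisors of 52) is a root, so the roots are irrational. The cubic discriminant is Δ = -77032 < 0, so there is one real root and a complex-conjugate pair. p(2) = -30 and p(3) = 2 have opposite signs, so a root lies in (2, 3); Newton's method refines it to λ ≈ 2.9518. Dividing out (λ - (2.9518)) leaves approximately λ^2 + 4.9518λ + 17.6165. For λ^2 + 4.9518λ + 17.6165 the discriminant is -45.946. It is negative, so the remaining roots are the complex-conjugate pair λ ≈ -2.4759 ± 3.3892i. Their product equals the constant term, so |λ|^2 ≈ 17.6165 and |λ| ≈ 4.1972.
Thus the eigenvalues (to 4 decimals) are 2.9518 (modulus 2.9518); -2.4759 ± 3.3892i (modulus 4.1972). The spectral radius is the largest modulus: r(A) ≈ 4.1972. (Cross-check: r(A) ≤ ||A||_2 ≈ 6.3121; equality holds whenever A is normal, though it can also hold for some non-normal A.)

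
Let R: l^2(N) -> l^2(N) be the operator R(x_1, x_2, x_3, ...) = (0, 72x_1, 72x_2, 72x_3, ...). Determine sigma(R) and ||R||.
sigma(R) = closed disk {z in C : |z| ≤ 72}; ||R|| = 72

Note R = 72·U where U is the unit right shift (U x)_k = x_{k-1} (with x_0 := 0); so ||R|| = 72||U|| and sigma(R) = 72·sigma(U). ||R x||^2 = sum_{k≥1} |72x_k|^2 = 5184||x||^2, so ||R|| = 72 and sigma(R) ⊂ {|z| ≤ 72}. For any |lambda| < 72, the equation (R - lambda I) x = 0 forces x_1 = 0, then 72x_k = lambda x_{k+1} ⇒ x = 0, so R has no eigenvalues. But (R - lambda I) is not surjective for |lambda| < 72: solving (R - lambda I) x = e_1 would require x_n proportional to (lambda/72)^(-n), which is not in l^2. So every |lambda| < 72 lies in the residual spectrum. The boundary |lambda| = 72 is in the approximate point spectrum (the spectrum is closed). Hence sigma(R) is the closed disk of radius 72.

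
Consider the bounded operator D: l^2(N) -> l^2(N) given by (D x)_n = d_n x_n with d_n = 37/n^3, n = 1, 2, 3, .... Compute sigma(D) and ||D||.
sigma(D) = {37/n^3 : n ≥ 1} ∪ {0}; ||D|| = 37

A bounded diagonal operator on l^2 with diagonal entries d_n has spectrum equal to the closure of {d_n : n ≥ 1}: every d_n is an eigenvalue (with eigenvector e_n), so {d_n} ⊂ sigma(D); the spectrum is closed, so its closure is too; and for lambda not in the closure, (D - lambda I) has bounded inverse (the diagonal entries 1/(d_n - lambda) are bounded). For our sequence d_n = 37/n^3, n = 1, 2, 3, ...:
  - {d_n} = {37/n^3 : n ≥ 1}; the only limit point is 0
  - closure = {37/n^3 : n ≥ 1} ∪ {0}
For the norm: a diagonal operator has ||D|| = sup_n |d_n|. Here d_n = 37/n^3 is positive and decreasing, so sup_n |d_n| = d_1 = 37. So ||D|| = 37.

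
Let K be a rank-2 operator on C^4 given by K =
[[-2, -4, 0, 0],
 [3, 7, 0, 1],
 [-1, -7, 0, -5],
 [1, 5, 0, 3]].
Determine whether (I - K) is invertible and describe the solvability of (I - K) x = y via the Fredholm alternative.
(I - K) is invertible (det(I - K) = 1 ≠ 0), so for every y in C^4 the equation (I - K) x = y has a unique solution.

K has rank 2 and factors as K = U V^T = u1 v1^T + u2 v2^T with u1 = (1, -2, 3, -2), v1 = (-1, -3, 0, -1), u2 = (1, -1, -2, 1), v2 = (-1, -1, 0, 1) (multiplying out reproduces the displayed K). The nonzero eigenvalues of U V^T coincide with those of the 2 x 2 matrix G = V^T U = [[v1·u1, v1·u2], [v2·u1, v2·u2]] = [[7, 1], [-1, 1]], and by the Sylvester determinant identity det(I_4 - U V^T) = det(I_2 - V^T U) = det([[-6, -1], [1, 0]]) = (-6)(0) - (-1)(1) = 1. (Direct check: I - K =
[[3, 4, 0, 0],
 [-3, -6, 0, -1],
 [1, 7, 1, 5],
 [-1, -5, 0, -2]]
has determinant 1.) The finite-dimensional Fredholm alternative says: either (I - K) is invertible, or ker(I - K) ≠ {0} and then range(I - K) = ker((I - K)^*)^⊥, with dim ker(I - K) = dim ker((I - K)^*). Since det(I - K) ≠ 0, 1 is not an eigenvalue of K and ker(I - K) = {0}, so we are in the first case: for every y there is a unique x = (I - K)^(-1) y. (Explicitly, by the Woodbury identity, (I - U V^T)^(-1) = I + U (I_2 - G)^(-1) V^T.)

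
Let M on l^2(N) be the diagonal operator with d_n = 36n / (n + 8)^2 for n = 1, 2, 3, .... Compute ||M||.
||M|| = 9/8 (attained at n = 8)

For M diagonal, ||M|| = sup_n |d_n|. Treat f(x) = 36x / (x + 8)^2 for real x > 0. By the quotient rule, f'(x) = 36(8 - x)/(x + 8)^3, which is positive for x < 8 and negative for x > 8. So f has a unique maximum at x = 8, and since 8 is a positive integer, the supremum over n ≥ 1 is attained at n = 8: d_8 = 36·8/(8 + 8)^2 = 36·8/256 = 9/8. Hence ||M|| = 9/8.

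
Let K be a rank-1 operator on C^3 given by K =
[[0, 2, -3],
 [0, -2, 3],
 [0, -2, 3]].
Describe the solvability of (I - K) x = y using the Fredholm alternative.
(I - K) is singular (det(I - K) = 0, i.e. 1 ∈ sigma(K)). (I - K) x = y is solvable iff y ⊥ ker((I - K)^*) = span{(0, 2, -3)}, i.e. iff 2y_2 - 3y_3 = 0. When solvable, the solutions are x = y + c·(1, -1, -1), c arbitrary (ker(I - K) = span{(1, -1, -1)}, dimension 1).

K has rank 1, so it is an outer product K = u v^T: every row of K is a multiple of one row vector. Reading off the entries, u = (1, -1, -1) and v = (0, 2, -3) (row i of K equals u_i·v^T). A rank-one matrix u v^T satisfies K u = u (v·u) and kills the (2)-dimensional subspace v^⊥, so its characteristic polynomial is lambda^2 (lambda - v·u) with v·u = tr K = 1. Hence the eigenvalues of I - K are 1 (multiplicity 2) and 1 - (1) = 0, so det(I - K) = 0. (Direct check: I - K =
[[1, -2, 3],
 [0, 3, -3],
 [0, 2, -2]]
has determinant 0.) So 1 is an eigenvalue of K and (I - K) is not invertible. The finite-dimensional Fredholm alternative says: either (I - K) is invertible, or ker(I - K) ≠ {0} and then range(I - K) = ker((I - K)^*)^⊥, with dim ker(I - K) = dim ker((I - K)^*). We are in the second case, so we need both kernels. Kernel of I - K: (I - K) u = u - u (v·u) = u - u = 0, so ker(I - K) = span{u} = span{(1, -1, -1)} (it is exactly 1-dimensional because rank(I - K) = 2). Kernel of the adjoint: K is real, so (I - K)^* = I - K^T = I - v u^T, and (I - v u^T) v = v - v (u·v) = 0; hence ker((I - K)^*) = span{v} = span{(0, 2, -3)}. Therefore (I - K) x = y is solvable iff <y, v> = 0, i.e. iff 2y_2 - 3y_3 = 0. When this holds, K y = u (v·y) = 0, so (I - K) y = y and x = y is a particular solution; the full solution set is the line x = y + c·u = y + c·(1, -1, -1), c ∈ C.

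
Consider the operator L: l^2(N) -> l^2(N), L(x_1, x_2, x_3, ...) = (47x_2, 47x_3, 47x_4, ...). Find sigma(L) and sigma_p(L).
sigma(L) = closed disk {z in C : |z| ≤ 47}; sigma_p(L) = open disk {z in C : |z| < 47}

Note L = 47·V where V is the unit left shift (V x)_k = x_{k+1}; so sigma(L) = 47·sigma(V) and ||L|| = 47||V||. ||L x||^2 = 2209sum_{k≥2} |x_k|^2 ≤ 2209||x||^2, with equality on {x : x_1 = 0}, so ||L|| = 47. For any lambda with |lambda| < 47, set r = lambda/47 (|r| < 1); the vector x = (1, r, r^2, ...) is in l^2 and satisfies L x = 47(r, r^2, ...) = lambda x, so lambda is an eigenvalue. On the boundary |lambda| = 47 the geometric series diverges, so no l^2 eigenvector exists, but these lambda lie in the approximate point spectrum. Hence sigma(L) is the closed disk of radius 47 and sigma_p(L) is the open disk.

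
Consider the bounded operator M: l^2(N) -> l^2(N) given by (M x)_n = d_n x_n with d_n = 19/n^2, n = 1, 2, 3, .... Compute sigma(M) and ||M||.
sigma(M) = {19/n^2 : n ≥ 1} ∪ {0}; ||M|| = 19

A bounded diagonal operator on l^2 with diagonal entries d_n has spectrum equal to the closure of {d_n : n ≥ 1}: every d_n is an eigenvalue (with eigenvector e_n), so {d_n} ⊂ sigma(M); the spectrum is closed, so its closure is too; and for lambda not in the closure, (M - lambda I) has bounded inverse (the diagonal entries 1/(d_n - lambda) are bounded). For our sequence d_n = 19/n^2, n = 1, 2, 3, ...:
  - {d_n} = {19/n^2 : n ≥ 1}; the only limit point is 0
  - closure = {19/n^2 : n ≥ 1} ∪ {0}
For the norm: a diagonal operator has ||M|| = sup_n |d_n|. Here d_n = 19/n^2 is positive and decreasing, so sup_n |d_n| = d_1 = 19. So ||M|| = 19.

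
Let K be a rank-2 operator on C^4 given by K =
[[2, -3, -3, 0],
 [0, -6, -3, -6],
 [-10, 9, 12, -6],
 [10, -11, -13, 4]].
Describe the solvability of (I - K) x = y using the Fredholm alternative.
(I - K) is invertible (det(I - K) = -186 ≠ 0), so for every y in C^4 the equation (I - K) x = y has a unique solution.

K has rank 2 and factors as K = U V^T = u1 v1^T + u2 v2^T with u1 = (0, -3, -3, 2), v1 = (2, -1, -2, 2), u2 = (1, 3, -2, 3), v2 = (2, -3, -3, 0) (multiplying out reproduces the displayed K). The nonzero eigenvalues of U V^T coincide with those of the 2 x 2 matrix G = V^T U = [[v1·u1, v1·u2], [v2·u1, v2·u2]] = [[13, 9], [18, -1]], and by the Sylvester determinant identity det(I_4 - U V^T) = det(I_2 - V^T U) = det([[-12, -9], [-18, 2]]) = (-12)(2) - (-9)(-18) = -186. (Direct check: I - K =
[[-1, 3, 3, 0],
 [0, 7, 3, 6],
 [10, -9, -11, 6],
 [-10, 11, 13, -3]]
has determinant -186.) The finite-dimensional Fredholm alternative says: either (I - K) is invertible, or ker(I - K) ≠ {0} and then range(I - K) = ker((I - K)^*)^⊥, with dim ker(I - K) = dim ker((I - K)^*). Since det(I - K) ≠ 0, 1 is not an eigenvalue of K and ker(I - K) = {0}, so we are in the first case: for every y there is a unique x = (I - K)^(-1) y. (Explicitly, by the Woodbury identity, (I - U V^T)^(-1) = I + U (I_2 - G)^(-1) V^T.)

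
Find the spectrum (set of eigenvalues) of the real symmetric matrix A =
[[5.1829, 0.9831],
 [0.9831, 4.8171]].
sigma(A) ≈ {4, 6}

A is real symmetric, so its spectrum consists of real eigenvalues. Expanding the characteristic polynomial of the displayed matrix gives
  det(λ I - A) = p(λ) = λ^2 + (-10)λ + (24).
Solving p(λ) = 0 yields eigenvalues ≈ 4, 6. (A is shown rounded to 4 decimals, so these recover the underlying integer eigenvalues to within that precision.)
Verification: the trace of A = 10 equals the sum of eigenvalues 10, and det(A) ≈ 24.0001 matches the eigenvalue product 24.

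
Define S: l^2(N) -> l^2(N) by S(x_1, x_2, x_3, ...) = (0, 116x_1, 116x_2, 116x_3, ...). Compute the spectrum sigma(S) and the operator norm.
sigma(S) = closed disk {z in C : |z| ≤ 116}; ||S|| = 116

Note S = 116·U where U is the unit right shift (U x)_k = x_{k-1} (with x_0 := 0); so ||S|| = 116||U|| and sigma(S) = 116·sigma(U). ||S x||^2 = sum_{k≥1} |116x_k|^2 = 13456||x||^2, so ||S|| = 116 and sigma(S) ⊂ {|z| ≤ 116}. For any |lambda| < 116, the equation (S - lambda I) x = 0 forces x_1 = 0, then 116x_k = lambda x_{k+1} ⇒ x = 0, so S has no eigenvalues. But (S - lambda I) is not surjective for |lambda| < 116: solving (S - lambda I) x = e_1 would require x_n proportional to (lambda/116)^(-n), which is not in l^2. So every |lambda| < 116 lies in the residual spectrum. The boundary |lambda| = 116 is in the approximate point spectrum (the spectrum is closed). Hence sigma(S) is the closed disk of radius 116.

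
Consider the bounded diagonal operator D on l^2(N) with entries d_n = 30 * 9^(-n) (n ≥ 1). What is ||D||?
||D|| = 10/3 (attained at n = 1)

For D diagonal, ||D|| = sup_n |d_n|. The sequence d_n = 30 * 9^(-n) is positive and strictly decreasing (ratio 9^(-1) < 1), so the supremum is d_1 = 30/9 = 10/3. Hence ||D|| = 10/3.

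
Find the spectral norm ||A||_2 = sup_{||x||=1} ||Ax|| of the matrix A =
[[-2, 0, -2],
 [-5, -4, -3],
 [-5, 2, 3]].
||A||_2 ≈ 7.689 (= sqrt(largest eigenvalue of A^T A))

||A||_2 = sigma_max(A) = sqrt(lambda_max(A^T A)). Form the symmetric matrix M = A^T A =
[[54, 10, 4],
 [10, 20, 18],
 [4, 18, 22]].
Its characteristic polynomial (trace, sum of principal 2x2 minors, determinant of M give the coefficients) is
  p(λ) = det(λ I - M) = λ^3 - 96λ^2 + 2268λ - 5184.
No integer candidate from the rational root theorem (±divisors of 5184) is a root, so the roots are irrational. The cubic discriminant is Δ = 1985865984 > 0, so there are three distinct real roots. p(2) = -1024 and p(3) = 783 have opposite signs, so a root lies in (2, 3); Newton's method refines it to λ ≈ 2.5546. p(34) = 256 and p(35) = -529 have opposite signs, so a root lies in (34, 35); Newton's method refines it to λ ≈ 34.3241. p(59) = -169 and p(60) = 1296 have opposite signs, so a root lies in (59, 60); Newton's method refines it to λ ≈ 59.1213. Check (Vieta): the three roots sum to 96, matching tr M = 96.
So the eigenvalues of A^T A are ≈ 2.5546, 34.3241, 59.1213 (all ≥ 0, as they must be for A^T A). The largest is λ_max ≈ 59.1213, hence ||A||_2 = sqrt(λ_max) ≈ 7.689.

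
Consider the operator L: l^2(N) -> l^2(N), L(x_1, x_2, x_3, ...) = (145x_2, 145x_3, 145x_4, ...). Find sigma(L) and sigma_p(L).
sigma(L) = closed disk {z in C : |z| ≤ 145}; sigma_p(L) = open disk {z in C : |z| < 145}

Note L = 145·V where V is the unit left shift (V x)_k = x_{k+1}; so sigma(L) = 145·sigma(V) and ||L|| = 145||V||. ||L x||^2 = 21025sum_{k≥2} |x_k|^2 ≤ 21025||x||^2, with equality on {x : x_1 = 0}, so ||L|| = 145. For any lambda with |lambda| < 145, set r = lambda/145 (|r| < 1); the vector x = (1, r, r^2, ...) is in l^2 and satisfies L x = 145(r, r^2, ...) = lambda x, so lambda is an eigenvalue. On the boundary |lambda| = 145 the geometric series diverges, so no l^2 eigenvector exists, but these lambda lie in the approximate point spectrum. Hence sigma(L) is the closed disk of radius 145 and sigma_p(L) is the open disk.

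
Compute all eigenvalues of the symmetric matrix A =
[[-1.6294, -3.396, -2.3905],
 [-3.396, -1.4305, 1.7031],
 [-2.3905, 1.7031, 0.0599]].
sigma(A) ≈ {-5, -2, 4}

A is real symmetric, so its spectrum consists of real eigenvalues. Expanding the characteristic polynomial of the displayed matrix gives
  det(λ I - A) = p(λ) = λ^3 + (3)λ^2 + (-18)λ + (-40.0015).
Solving p(λ) = 0 yields eigenvalues ≈ -5, -2, 4. (A is shown rounded to 4 decimals, so these recover the underlying integer eigenvalues to within that precision.)
Verification: the trace of A = -3 equals the sum of eigenvalues -3, and det(A) ≈ 40.0015 matches the eigenvalue product 40.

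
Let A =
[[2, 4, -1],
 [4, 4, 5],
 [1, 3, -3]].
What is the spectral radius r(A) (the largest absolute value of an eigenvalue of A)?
r(A) ≈ 8.057

The eigenvalues of A are the roots of its characteristic polynomial. With M = A (coefficients from the trace, the sum of principal 2x2 minors, and det A):
  p(λ) = det(λ I - M) = λ^3 - 3λ^2 - 40λ - 6.
No integer candidate from the rational root theorem (±divisors of 6) is a root, so the roots are irrational. The cubic discriminant is Δ = 255820 > 0, so there are three distinct real roots. p(-5) = -6 and p(-4) = 42 have opposite signs, so a root lies in (-5, -4); Newton's method refines it to λ ≈ -4.9052. p(-1) = 30 and p(0) = -6 have opposite signs, so a root lies in (-1, 0); Newton's method refines it to λ ≈ -0.1518. p(8) = -6 and p(9) = 120 have opposite signs, so a root lies in (8, 9); Newton's method refines it to λ ≈ 8.057. Check (Vieta): the three roots sum to 3, matching tr M = 3.
Thus the eigenvalues (to 4 decimals) are -4.9052 (modulus 4.9052); -0.1518 (modulus 0.1518); 8.057 (modulus 8.057). The spectral radius is the largest modulus: r(A) ≈ 8.057. (Cross-check: r(A) ≤ ||A||_2 ≈ 8.1561; equality holds whenever A is normal, though it can also hold for some non-normal A.)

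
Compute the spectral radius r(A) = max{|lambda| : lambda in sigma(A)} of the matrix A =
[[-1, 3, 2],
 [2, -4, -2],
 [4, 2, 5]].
r(A) ≈ 5.5997

The eigenvalues of A are the roots of its characteristic polynomial. With M = A (coefficients from the trace, the sum of principal 2x2 minors, and det A):
  p(λ) = det(λ I - M) = λ^3 - 31λ - 2.
No integer candidate from the rational root theorem (±divisors of 2) is a root, so the roots are irrational. The cubic discriminant is Δ = 119056 > 0, so there are three distinct real roots. p(-6) = -32 and p(-5) = 28 have opposite signs, so a root lies in (-6, -5); Newton's method refines it to λ ≈ -5.5352. p(-1) = 28 and p(0) = -2 have opposite signs, so a root lies in (-1, 0); Newton's method refines it to λ ≈ -0.0645. p(5) = -32 and p(6) = 28 have opposite signs, so a root lies in (5, 6); Newton's method refines it to λ ≈ 5.5997. Check (Vieta): the three roots sum to 0, matching tr M = 0.
Thus the eigenvalues (to 4 decimals) are -5.5352 (modulus 5.5352); -0.0645 (modulus 0.0645); 5.5997 (modulus 5.5997). The spectral radius is the largest modulus: r(A) ≈ 5.5997. (Cross-check: r(A) ≤ ||A||_2 ≈ 7.5585; equality holds whenever A is normal, though it can also hold for some non-normal A.)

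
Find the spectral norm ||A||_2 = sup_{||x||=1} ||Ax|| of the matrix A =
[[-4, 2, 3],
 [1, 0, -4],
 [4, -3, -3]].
||A||_2 ≈ 8.4801 (= sqrt(largest eigenvalue of A^T A))

||A||_2 = sigma_max(A) = sqrt(lambda_max(A^T A)). Form the symmetric matrix M = A^T A =
[[33, -20, -28],
 [-20, 13, 15],
 [-28, 15, 34]].
Its characteristic polynomial (trace, sum of principal 2x2 minors, determinant of M give the coefficients) is
  p(λ) = det(λ I - M) = λ^3 - 80λ^2 + 584λ - 169.
No integer candidate from the rational root theorem (±divisors of 169) is a root, so the roots are irrational. The cubic discriminant is Δ = 1181290677 > 0, so there are three distinct real roots. p(0) = -169 and p(1) = 336 have opposite signs, so a root lies in (0, 1); Newton's method refines it to λ ≈ 0.3018. p(7) = 342 and p(8) = -105 have opposite signs, so a root lies in (7, 8); Newton's method refines it to λ ≈ 7.7866. p(71) = -4074 and p(72) = 407 have opposite signs, so a root lies in (71, 72); Newton's method refines it to λ ≈ 71.9116. Check (Vieta): the three roots sum to 80, matching tr M = 80.
So the eigenvalues of A^T A are ≈ 0.3018, 7.7866, 71.9116 (all ≥ 0, as they must be for A^T A). The largest is λ_max ≈ 71.9116, hence ||A||_2 = sqrt(λ_max) ≈ 8.4801.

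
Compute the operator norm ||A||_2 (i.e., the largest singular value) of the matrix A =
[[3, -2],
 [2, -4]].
||A||_2 = sqrt((33 + sqrt(833))/2) ≈ 5.5616 (= sqrt(largest eigenvalue of A^T A))

||A||_2 = sigma_max(A) = sqrt(lambda_max(A^T A)). Form the symmetric matrix M = A^T A =
[[13, -14],
 [-14, 20]].
Its characteristic polynomial (trace, determinant of M give the coefficients) is
  p(λ) = det(λ I - M) = λ^2 - 33λ + 64.
For λ^2 - 33λ + 64 the discriminant is 833. It is nonnegative but not a perfect square, so the roots are real and irrational: λ = (33 ± sqrt(833))/2 ≈ 30.9309, 2.0691.
So the eigenvalues of A^T A are ≈ 2.0691, 30.9309 (all ≥ 0, as they must be for A^T A). The largest is λ_max = (33 + sqrt(833))/2 ≈ 30.9309, hence ||A||_2 = sqrt(λ_max) = sqrt((33 + sqrt(833))/2) ≈ 5.5616.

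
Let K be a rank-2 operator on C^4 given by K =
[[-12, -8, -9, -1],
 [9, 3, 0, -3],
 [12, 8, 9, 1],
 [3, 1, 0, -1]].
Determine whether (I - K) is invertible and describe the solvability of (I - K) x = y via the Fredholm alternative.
(I - K) is invertible (det(I - K) = 71 ≠ 0), so for every y in C^4 the equation (I - K) x = y has a unique solution.

K has rank 2 and factors as K = U V^T = u1 v1^T + u2 v2^T with u1 = (-2, 3, 2, 1), v1 = (3, 1, 0, -1), u2 = (3, 0, -3, 0), v2 = (-2, -2, -3, -1) (multiplying out reproduces the displayed K). The nonzero eigenvalues of U V^T coincide with those of the 2 x 2 matrix G = V^T U = [[v1·u1, v1·u2], [v2·u1, v2·u2]] = [[-4, 9], [-9, 3]], and by the Sylvester determinant identity det(I_4 - U V^T) = det(I_2 - V^T U) = det([[5, -9], [9, -2]]) = (5)(-2) - (-9)(9) = 71. (Direct check: I - K =
[[13, 8, 9, 1],
 [-9, -2, 0, 3],
 [-12, -8, -8, -1],
 [-3, -1, 0, 2]]
has determinant 71.) The finite-dimensional Fredholm alternative says: either (I - K) is invertible, or ker(I - K) ≠ {0} and then range(I - K) = ker((I - K)^*)^⊥, with dim ker(I - K) = dim ker((I - K)^*). Since det(I - K) ≠ 0, 1 is not an eigenvalue of K and ker(I - K) = {0}, so we are in the first case: for every y there is a unique x = (I - K)^(-1) y. (Explicitly, by the Woodbury identity, (I - U V^T)^(-1) = I + U (I_2 - G)^(-1) V^T.)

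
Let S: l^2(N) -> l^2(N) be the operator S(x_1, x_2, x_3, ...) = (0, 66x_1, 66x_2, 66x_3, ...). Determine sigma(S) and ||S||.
sigma(S) = closed disk {z in C : |z| ≤ 66}; ||S|| = 66

Note S = 66·U where U is the unit right shift (U x)_k = x_{k-1} (with x_0 := 0); so ||S|| = 66||U|| and sigma(S) = 66·sigma(U). ||S x||^2 = sum_{k≥1} |66x_k|^2 = 4356||x||^2, so ||S|| = 66 and sigma(S) ⊂ {|z| ≤ 66}. For any |lambda| < 66, the equation (S - lambda I) x = 0 forces x_1 = 0, then 66x_k = lambda x_{k+1} ⇒ x = 0, so S has no eigenvalues. But (S - lambda I) is not surjective for |lambda| < 66: solving (S - lambda I) x = e_1 would require x_n proportional to (lambda/66)^(-n), which is not in l^2. So every |lambda| < 66 lies in the residual spectrum. The boundary |lambda| = 66 is in the approximate point spectrum (the spectrum is closed). Hence sigma(S) is the closed disk of radius 66.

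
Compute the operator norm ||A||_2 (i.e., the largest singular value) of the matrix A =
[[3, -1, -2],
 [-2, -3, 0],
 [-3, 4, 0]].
||A||_2 ≈ 5.8459 (= sqrt(largest eigenvalue of A^T A))

||A||_2 = sigma_max(A) = sqrt(lambda_max(A^T A)). Form the symmetric matrix M = A^T A =
[[22, -9, -6],
 [-9, 26, 2],
 [-6, 2, 4]].
Its characteristic polynomial (trace, sum of principal 2x2 minors, determinant of M give the coefficients) is
  p(λ) = det(λ I - M) = λ^3 - 52λ^2 + 643λ - 1156.
No integer candidate from the rational root theorem (±divisors of 1156) is a root, so the roots are irrational. The cubic discriminant is Δ = 64059092 > 0, so there are three distinct real roots. p(2) = -70 and p(3) = 332 have opposite signs, so a root lies in (2, 3); Newton's method refines it to λ ≈ 2.1592. p(15) = 164 and p(16) = -84 have opposite signs, so a root lies in (15, 16); Newton's method refines it to λ ≈ 15.6661. p(34) = -102 and p(35) = 524 have opposite signs, so a root lies in (34, 35); Newton's method refines it to λ ≈ 34.1747. Check (Vieta): the three roots sum to 52, matching tr M = 52.
So the eigenvalues of A^T A are ≈ 2.1592, 15.6661, 34.1747 (all ≥ 0, as they must be for A^T A). The largest is λ_max ≈ 34.1747, hence ||A||_2 = sqrt(λ_max) ≈ 5.8459.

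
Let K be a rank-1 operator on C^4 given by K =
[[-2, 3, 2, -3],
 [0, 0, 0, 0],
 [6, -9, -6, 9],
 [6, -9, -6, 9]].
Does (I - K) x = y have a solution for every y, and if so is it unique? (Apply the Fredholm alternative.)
(I - K) is singular (det(I - K) = 0, i.e. 1 ∈ sigma(K)). (I - K) x = y is solvable iff y ⊥ ker((I - K)^*) = span{(-2, 3, 2, -3)}, i.e. iff -2y_1 + 3y_2 + 2y_3 - 3y_4 = 0. When solvable, the solutions are x = y + c·(1, 0, -3, -3), c arbitrary (ker(I - K) = span{(1, 0, -3, -3)}, dimension 1).

K has rank 1, so it is an outer product K = u v^T: every row of K is a multiple of one row vector. Reading off the entries, u = (1, 0, -3, -3) and v = (-2, 3, 2, -3) (row i of K equals u_i·v^T). A rank-one matrix u v^T satisfies K u = u (v·u) and kills the (3)-dimensional subspace v^⊥, so its characteristic polynomial is lambda^3 (lambda - v·u) with v·u = tr K = 1. Hence the eigenvalues of I - K are 1 (multiplicity 3) and 1 - (1) = 0, so det(I - K) = 0. (Direct check: I - K =
[[3, -3, -2, 3],
 [0, 1, 0, 0],
 [-6, 9, 7, -9],
 [-6, 9, 6, -8]]
has determinant 0.) So 1 is an eigenvalue of K and (I - K) is not invertible. The finite-dimensional Fredholm alternative says: either (I - K) is invertible, or ker(I - K) ≠ {0} and then range(I - K) = ker((I - K)^*)^⊥, with dim ker(I - K) = dim ker((I - K)^*). We are in the second case, so we need both kernels. Kernel of I - K: (I - K) u = u - u (v·u) = u - u = 0, so ker(I - K) = span{u} = span{(1, 0, -3, -3)} (it is exactly 1-dimensional because rank(I - K) = 3). Kernel of the adjoint: K is real, so (I - K)^* = I - K^T = I - v u^T, and (I - v u^T) v = v - v (u·v) = 0; hence ker((I - K)^*) = span{v} = span{(-2, 3, 2, -3)}. Therefore (I - K) x = y is solvable iff <y, v> = 0, i.e. iff -2y_1 + 3y_2 + 2y_3 - 3y_4 = 0. When this holds, K y = u (v·y) = 0, so (I - K) y = y and x = y is a particular solution; the full solution set is the line x = y + c·u = y + c·(1, 0, -3, -3), c ∈ C.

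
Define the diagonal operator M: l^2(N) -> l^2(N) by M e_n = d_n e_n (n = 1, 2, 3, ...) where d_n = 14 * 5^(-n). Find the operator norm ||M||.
||M|| = 14/5 (attained at n = 1)

For M diagonal, ||M|| = sup_n |d_n|. The sequence d_n = 14 * 5^(-n) is positive and strictly decreasing (ratio 5^(-1) < 1), so the supremum is d_1 = 14/5. Hence ||M|| = 14/5.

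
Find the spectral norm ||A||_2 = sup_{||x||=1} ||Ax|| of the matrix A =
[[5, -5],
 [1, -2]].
||A||_2 = sqrt((55 + sqrt(2925))/2) ≈ 7.3852 (= sqrt(largest eigenvalue of A^T A))

||A||_2 = sigma_max(A) = sqrt(lambda_max(A^T A)). Form the symmetric matrix M = A^T A =
[[26, -27],
 [-27, 29]].
Its characteristic polynomial (trace, determinant of M give the coefficients) is
  p(λ) = det(λ I - M) = λ^2 - 55λ + 25.
For λ^2 - 55λ + 25 the discriminant is 2925. It is nonnegative but not a perfect square, so the roots are real and irrational: λ = (55 ± sqrt(2925))/2 ≈ 54.5416, 0.4584.
So the eigenvalues of A^T A are ≈ 0.4584, 54.5416 (all ≥ 0, as they must be for A^T A). The largest is λ_max = (55 + sqrt(2925))/2 ≈ 54.5416, hence ||A||_2 = sqrt(λ_max) = sqrt((55 + sqrt(2925))/2) ≈ 7.3852.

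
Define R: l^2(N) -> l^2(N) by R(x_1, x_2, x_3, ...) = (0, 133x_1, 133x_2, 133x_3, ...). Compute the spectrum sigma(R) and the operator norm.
sigma(R) = closed disk {z in C : |z| ≤ 133}; ||R|| = 133

Note R = 133·U where U is the unit right shift (U x)_k = x_{k-1} (with x_0 := 0); so ||R|| = 133||U|| and sigma(R) = 133·sigma(U). ||R x||^2 = sum_{k≥1} |133x_k|^2 = 17689||x||^2, so ||R|| = 133 and sigma(R) ⊂ {|z| ≤ 133}. For any |lambda| < 133, the equation (R - lambda I) x = 0 forces x_1 = 0, then 133x_k = lambda x_{k+1} ⇒ x = 0, so R has no eigenvalues. But (R - lambda I) is not surjective for |lambda| < 133: solving (R - lambda I) x = e_1 would require x_n proportional to (lambda/133)^(-n), which is not in l^2. So every |lambda| < 133 lies in the residual spectrum. The boundary |lambda| = 133 is in the approximate point spectrum (the spectrum is closed). Hence sigma(R) is the closed disk of radius 133.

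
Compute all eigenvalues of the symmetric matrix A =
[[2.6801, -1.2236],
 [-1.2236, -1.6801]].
sigma(A) ≈ {-2, 3}

A is real symmetric, so its spectrum consists of real eigenvalues. Expanding the characteristic polynomial of the displayed matrix gives
  det(λ I - A) = p(λ) = λ^2 + (-1)λ + (-6).
Solving p(λ) = 0 yields eigenvalues ≈ -2, 3. (A is shown rounded to 4 decimals, so these recover the underlying integer eigenvalues to within that precision.)
Verification: the trace of A = 1 equals the sum of eigenvalues 1, and det(A) ≈ -6.0000 matches the eigenvalue product -6.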